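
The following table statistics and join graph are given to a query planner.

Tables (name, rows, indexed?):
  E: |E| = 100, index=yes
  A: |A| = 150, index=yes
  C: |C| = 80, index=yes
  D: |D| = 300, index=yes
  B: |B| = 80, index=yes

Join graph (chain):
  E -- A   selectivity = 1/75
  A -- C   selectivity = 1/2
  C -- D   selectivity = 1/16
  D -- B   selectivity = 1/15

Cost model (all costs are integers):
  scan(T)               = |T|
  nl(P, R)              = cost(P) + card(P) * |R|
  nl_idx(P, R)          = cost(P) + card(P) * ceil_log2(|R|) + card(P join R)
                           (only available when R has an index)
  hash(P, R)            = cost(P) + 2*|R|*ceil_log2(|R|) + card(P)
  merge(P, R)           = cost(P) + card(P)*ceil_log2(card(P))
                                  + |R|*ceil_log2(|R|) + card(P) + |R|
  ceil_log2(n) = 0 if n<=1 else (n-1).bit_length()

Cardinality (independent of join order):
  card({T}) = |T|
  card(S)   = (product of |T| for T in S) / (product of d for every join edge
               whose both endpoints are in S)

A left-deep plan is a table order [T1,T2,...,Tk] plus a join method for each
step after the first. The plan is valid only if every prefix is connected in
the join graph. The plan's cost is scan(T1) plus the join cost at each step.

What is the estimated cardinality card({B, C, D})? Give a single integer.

8000

Tables in S: B(80), C(80), D(300)
Edges inside S: C-D(d=16), D-B(d=15)
numerator = 80 * 80 * 300 = 1920000
denominator = 16 * 15 = 240
card(S) = 1920000 / 240 = 8000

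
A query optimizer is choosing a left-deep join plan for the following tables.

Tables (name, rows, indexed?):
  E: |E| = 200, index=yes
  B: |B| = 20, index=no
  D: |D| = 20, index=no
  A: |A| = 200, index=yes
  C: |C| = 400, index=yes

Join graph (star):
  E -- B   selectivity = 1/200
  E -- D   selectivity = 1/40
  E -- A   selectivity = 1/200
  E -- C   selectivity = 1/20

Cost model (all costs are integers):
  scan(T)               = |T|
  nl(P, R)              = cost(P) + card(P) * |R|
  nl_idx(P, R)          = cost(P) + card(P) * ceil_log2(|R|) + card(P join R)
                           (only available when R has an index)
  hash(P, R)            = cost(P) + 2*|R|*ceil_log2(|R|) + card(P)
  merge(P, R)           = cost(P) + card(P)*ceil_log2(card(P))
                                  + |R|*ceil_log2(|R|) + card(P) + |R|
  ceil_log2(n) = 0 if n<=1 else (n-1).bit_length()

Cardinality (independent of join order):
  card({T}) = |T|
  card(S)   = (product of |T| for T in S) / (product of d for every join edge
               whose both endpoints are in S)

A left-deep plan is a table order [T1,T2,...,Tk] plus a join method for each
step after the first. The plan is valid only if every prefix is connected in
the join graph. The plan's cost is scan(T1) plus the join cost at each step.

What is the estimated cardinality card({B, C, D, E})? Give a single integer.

Tables in S: B(20), C(400), D(20), E(200)
Edges inside S: E-B(d=200), E-D(d=40), E-C(d=20)
numerator = 20 * 400 * 20 * 200 = 32000000
denominator = 200 * 40 * 20 = 160000
card(S) = 32000000 / 160000 = 200

200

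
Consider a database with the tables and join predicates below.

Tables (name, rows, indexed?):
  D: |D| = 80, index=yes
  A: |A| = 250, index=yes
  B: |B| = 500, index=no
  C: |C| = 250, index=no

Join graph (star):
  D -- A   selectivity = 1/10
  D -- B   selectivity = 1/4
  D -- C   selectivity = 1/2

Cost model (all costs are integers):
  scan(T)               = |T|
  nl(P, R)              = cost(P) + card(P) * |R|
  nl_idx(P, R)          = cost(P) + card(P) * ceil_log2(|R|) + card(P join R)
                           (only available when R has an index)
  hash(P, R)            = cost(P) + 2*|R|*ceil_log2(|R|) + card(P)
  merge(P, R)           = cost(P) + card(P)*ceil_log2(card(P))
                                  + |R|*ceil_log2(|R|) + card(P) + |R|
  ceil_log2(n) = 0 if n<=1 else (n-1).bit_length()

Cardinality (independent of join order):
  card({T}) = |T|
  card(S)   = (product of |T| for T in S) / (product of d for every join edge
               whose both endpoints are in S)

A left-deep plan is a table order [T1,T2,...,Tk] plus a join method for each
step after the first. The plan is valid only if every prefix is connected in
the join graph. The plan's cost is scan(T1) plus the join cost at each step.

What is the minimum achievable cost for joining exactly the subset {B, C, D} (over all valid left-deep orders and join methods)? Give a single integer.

Selinger DP over subsets of {B,C,D}:
  {D}: scan cost=80, card=80
  {B}: scan cost=500, card=500
  {C}: scan cost=250, card=250
  {BD}: card=10000; try (D,hash)→2120, (B,merge)→5720, (D,merge)→6140, (B,hash)→9160, (D,nl_idx)→14000, (B,nl)→40080 …(+1); best=2120 via (D,hash)
  {CD}: card=10000; try (D,hash)→1620, (C,merge)→2970, (D,merge)→3140, (C,hash)→4160, (D,nl_idx)→12000, (C,nl)→20080 …(+1); best=1620 via (D,hash)
  {BCD}: card=1250000; try (C,hash)→16120, (B,hash)→20620, (C,merge)→154370, (B,merge)→156620, (C,nl)→2502120, (B,nl)→5001620; best=16120 via (C,hash)

16120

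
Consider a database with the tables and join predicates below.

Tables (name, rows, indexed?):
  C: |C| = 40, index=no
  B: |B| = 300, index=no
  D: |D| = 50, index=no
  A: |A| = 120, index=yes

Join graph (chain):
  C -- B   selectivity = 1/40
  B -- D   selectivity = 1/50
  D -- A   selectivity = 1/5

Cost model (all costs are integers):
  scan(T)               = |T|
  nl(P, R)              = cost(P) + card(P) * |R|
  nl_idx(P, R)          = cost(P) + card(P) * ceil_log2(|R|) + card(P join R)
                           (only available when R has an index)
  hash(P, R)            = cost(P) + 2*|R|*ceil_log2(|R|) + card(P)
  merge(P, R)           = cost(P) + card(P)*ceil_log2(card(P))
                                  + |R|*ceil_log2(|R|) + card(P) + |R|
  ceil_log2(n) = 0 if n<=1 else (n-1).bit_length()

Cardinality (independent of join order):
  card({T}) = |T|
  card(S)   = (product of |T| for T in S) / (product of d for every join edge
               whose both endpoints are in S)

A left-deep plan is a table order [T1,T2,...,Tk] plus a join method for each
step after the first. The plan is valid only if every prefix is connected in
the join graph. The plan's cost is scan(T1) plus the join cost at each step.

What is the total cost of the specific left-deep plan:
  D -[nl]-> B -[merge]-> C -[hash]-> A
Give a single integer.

step 1: scan D: cost=50, card=50
step 2: join B via nl
    card(P join B) = 50*300/(50) = 300
    cost = 50 + 50*300 = 15050
step 3: join C via merge
    card(P join C) = 300*40/(40) = 300
    cost = 15050 + 300*9 + 40*6 + 300 + 40 = 18330
step 4: join A via hash
    card(P join A) = 300*120/(5) = 7200
    cost = 18330 + 2*120*7 + 300 = 20310

20310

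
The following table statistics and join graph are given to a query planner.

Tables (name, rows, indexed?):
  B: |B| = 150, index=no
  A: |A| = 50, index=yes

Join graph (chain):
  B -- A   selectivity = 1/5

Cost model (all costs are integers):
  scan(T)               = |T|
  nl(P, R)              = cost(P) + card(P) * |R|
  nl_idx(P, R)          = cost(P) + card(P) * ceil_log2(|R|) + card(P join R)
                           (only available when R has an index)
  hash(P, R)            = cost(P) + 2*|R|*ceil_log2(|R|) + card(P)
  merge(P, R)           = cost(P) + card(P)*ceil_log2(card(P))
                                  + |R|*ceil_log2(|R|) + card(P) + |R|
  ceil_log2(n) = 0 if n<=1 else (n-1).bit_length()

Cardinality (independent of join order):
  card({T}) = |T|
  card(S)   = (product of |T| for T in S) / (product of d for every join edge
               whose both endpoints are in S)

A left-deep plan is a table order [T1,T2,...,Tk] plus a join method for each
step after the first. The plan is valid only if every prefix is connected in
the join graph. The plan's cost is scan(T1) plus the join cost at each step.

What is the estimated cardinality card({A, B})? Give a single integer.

Tables in S: A(50), B(150)
Edges inside S: B-A(d=5)
numerator = 50 * 150 = 7500
denominator = 5 = 5
card(S) = 7500 / 5 = 1500

1500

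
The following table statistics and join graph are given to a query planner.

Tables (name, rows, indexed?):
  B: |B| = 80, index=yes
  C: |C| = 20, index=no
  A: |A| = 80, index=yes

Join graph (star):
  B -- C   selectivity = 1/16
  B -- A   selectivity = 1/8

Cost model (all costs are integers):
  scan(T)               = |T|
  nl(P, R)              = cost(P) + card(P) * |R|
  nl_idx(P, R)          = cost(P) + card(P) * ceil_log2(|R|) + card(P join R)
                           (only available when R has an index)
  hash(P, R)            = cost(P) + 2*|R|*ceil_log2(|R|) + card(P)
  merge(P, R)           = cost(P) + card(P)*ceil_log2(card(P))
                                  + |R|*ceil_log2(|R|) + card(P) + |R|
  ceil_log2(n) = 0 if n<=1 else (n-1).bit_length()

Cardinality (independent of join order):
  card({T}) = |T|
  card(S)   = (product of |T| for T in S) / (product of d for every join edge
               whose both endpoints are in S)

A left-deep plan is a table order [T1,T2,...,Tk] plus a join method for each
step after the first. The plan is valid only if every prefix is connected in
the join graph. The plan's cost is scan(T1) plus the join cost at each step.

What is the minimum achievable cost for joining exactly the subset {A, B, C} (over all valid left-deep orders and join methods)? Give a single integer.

Selinger DP over subsets of {A,B,C}:
  {B}: scan cost=80, card=80
  {C}: scan cost=20, card=20
  {A}: scan cost=80, card=80
  {BC}: card=100; try (B,nl_idx)→260, (C,hash)→360, (B,merge)→780, (C,merge)→840, (B,hash)→1160, (B,nl)→1620 …(+1); best=260 via (B,nl_idx)
  {AB}: card=800; try (B,hash)→1280, (A,hash)→1280, (B,merge)→1360, (A,merge)→1360, (B,nl_idx)→1440, (A,nl_idx)→1440 …(+2); best=1280 via (B,hash)
  {ABC}: card=1000; try (A,hash)→1480, (A,merge)→1700, (A,nl_idx)→1960, (C,hash)→2280, (A,nl)→8260, (C,merge)→10200 …(+1); best=1480 via (A,hash)

1480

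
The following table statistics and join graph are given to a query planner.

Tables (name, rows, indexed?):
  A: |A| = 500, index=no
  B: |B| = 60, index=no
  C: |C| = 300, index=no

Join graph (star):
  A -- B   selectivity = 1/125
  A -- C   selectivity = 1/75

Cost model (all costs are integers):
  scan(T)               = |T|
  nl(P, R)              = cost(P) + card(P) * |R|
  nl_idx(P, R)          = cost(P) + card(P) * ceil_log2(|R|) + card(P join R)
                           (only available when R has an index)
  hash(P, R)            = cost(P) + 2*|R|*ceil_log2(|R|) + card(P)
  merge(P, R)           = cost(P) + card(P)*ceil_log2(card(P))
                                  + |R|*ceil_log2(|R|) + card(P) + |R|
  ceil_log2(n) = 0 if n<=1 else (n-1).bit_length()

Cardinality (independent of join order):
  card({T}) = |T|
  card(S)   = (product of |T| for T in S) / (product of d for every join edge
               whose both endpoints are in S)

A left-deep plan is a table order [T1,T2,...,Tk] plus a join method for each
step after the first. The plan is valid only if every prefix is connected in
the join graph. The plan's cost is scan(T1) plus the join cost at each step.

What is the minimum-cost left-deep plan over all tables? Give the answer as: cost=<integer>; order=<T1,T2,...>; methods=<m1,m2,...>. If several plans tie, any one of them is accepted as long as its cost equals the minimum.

Selinger DP (subsets sized 1..n):
  {A}: scan cost=500, card=500
  {B}: scan cost=60, card=60
  {C}: scan cost=300, card=300
  {AB}: card=240; try (B,hash)→1720, (A,merge)→5480, (B,merge)→5920, (A,hash)→9120, (A,nl)→30060, (B,nl)→30500; best=1720 via (B,hash)
  {AC}: card=2000; try (C,hash)→6400, (A,merge)→8300, (C,merge)→8500, (A,hash)→9600, (A,nl)→150300, (C,nl)→150500; best=6400 via (C,hash)
  {ABC}: card=960; try (C,merge)→6880, (C,hash)→7360, (B,hash)→9120, (B,merge)→30820, (C,nl)→73720, (B,nl)→126400; best=6880 via (C,merge)

cost=6880; order=A,B,C; methods=hash,merge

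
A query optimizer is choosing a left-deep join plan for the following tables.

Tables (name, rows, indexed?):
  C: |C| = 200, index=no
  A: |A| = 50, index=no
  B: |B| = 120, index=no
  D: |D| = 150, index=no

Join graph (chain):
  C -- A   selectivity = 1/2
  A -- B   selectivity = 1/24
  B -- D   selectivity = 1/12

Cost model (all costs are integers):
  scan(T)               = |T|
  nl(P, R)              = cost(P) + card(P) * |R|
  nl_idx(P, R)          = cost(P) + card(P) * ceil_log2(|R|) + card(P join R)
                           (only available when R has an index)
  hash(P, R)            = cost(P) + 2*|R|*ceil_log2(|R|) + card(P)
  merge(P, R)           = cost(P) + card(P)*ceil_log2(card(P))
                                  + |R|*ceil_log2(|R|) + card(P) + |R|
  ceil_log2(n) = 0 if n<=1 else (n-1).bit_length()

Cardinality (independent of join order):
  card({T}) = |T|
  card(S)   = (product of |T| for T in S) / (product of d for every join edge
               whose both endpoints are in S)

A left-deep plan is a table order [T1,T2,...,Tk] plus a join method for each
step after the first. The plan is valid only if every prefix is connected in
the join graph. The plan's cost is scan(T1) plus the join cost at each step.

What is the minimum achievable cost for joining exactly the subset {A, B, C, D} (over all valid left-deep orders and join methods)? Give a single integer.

Selinger DP over subsets of {A,B,C,D}:
  {C}: scan cost=200, card=200
  {A}: scan cost=50, card=50
  {B}: scan cost=120, card=120
  {D}: scan cost=150, card=150
  {AC}: card=5000; try (A,hash)→1000, (C,merge)→2200, (A,merge)→2350, (C,hash)→3300, (C,nl)→10050, (A,nl)→10200; best=1000 via (A,hash)
  {AB}: card=250; try (A,hash)→840, (B,merge)→1360, (A,merge)→1430, (B,hash)→1780, (B,nl)→6050, (A,nl)→6120; best=840 via (A,hash)
  {BD}: card=1500; try (B,hash)→1980, (D,merge)→2430, (B,merge)→2460, (D,hash)→2640, (D,nl)→18120, (B,nl)→18150; best=1980 via (B,hash)
  {ABC}: card=25000; try (C,hash)→4290, (C,merge)→4890, (B,hash)→7680, (C,nl)→50840, (B,merge)→71960, (B,nl)→601000; best=4290 via (C,hash)
  {ABD}: card=3125; try (D,hash)→3490, (A,hash)→4080, (D,merge)→4440, (A,merge)→20330, (D,nl)→38340, (A,nl)→76980; best=3490 via (D,hash)
  {ABCD}: card=312500; try (C,hash)→9815, (D,hash)→31690, (C,merge)→45915, (D,merge)→405640, (C,nl)→628490, (D,nl)→3754290; best=9815 via (C,hash)

9815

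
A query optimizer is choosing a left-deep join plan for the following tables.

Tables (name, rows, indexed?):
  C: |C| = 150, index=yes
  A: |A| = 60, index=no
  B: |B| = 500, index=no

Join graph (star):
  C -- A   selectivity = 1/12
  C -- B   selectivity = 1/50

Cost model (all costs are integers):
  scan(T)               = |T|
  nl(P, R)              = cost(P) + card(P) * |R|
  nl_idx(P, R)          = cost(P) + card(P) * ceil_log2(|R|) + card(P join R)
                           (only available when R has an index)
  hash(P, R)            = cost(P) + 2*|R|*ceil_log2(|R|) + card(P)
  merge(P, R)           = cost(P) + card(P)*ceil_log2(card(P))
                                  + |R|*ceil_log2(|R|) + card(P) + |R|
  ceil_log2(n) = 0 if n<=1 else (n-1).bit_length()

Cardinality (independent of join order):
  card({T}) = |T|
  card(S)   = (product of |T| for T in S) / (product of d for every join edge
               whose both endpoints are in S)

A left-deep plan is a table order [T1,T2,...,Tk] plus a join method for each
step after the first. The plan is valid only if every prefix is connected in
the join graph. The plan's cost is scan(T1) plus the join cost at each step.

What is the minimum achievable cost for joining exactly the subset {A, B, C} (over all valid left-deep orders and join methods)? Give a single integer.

Selinger DP over subsets of {A,B,C}:
  {C}: scan cost=150, card=150
  {A}: scan cost=60, card=60
  {B}: scan cost=500, card=500
  {AC}: card=750; try (A,hash)→1020, (C,nl_idx)→1290, (C,merge)→1830, (A,merge)→1920, (C,hash)→2520, (C,nl)→9060 …(+1); best=1020 via (A,hash)
  {BC}: card=1500; try (C,hash)→3400, (C,nl_idx)→6000, (B,merge)→6500, (C,merge)→6850, (B,hash)→9300, (B,nl)→75150 …(+1); best=3400 via (C,hash)
  {ABC}: card=7500; try (A,hash)→5620, (B,hash)→10770, (B,merge)→14270, (A,merge)→21820, (A,nl)→93400, (B,nl)→376020; best=5620 via (A,hash)

5620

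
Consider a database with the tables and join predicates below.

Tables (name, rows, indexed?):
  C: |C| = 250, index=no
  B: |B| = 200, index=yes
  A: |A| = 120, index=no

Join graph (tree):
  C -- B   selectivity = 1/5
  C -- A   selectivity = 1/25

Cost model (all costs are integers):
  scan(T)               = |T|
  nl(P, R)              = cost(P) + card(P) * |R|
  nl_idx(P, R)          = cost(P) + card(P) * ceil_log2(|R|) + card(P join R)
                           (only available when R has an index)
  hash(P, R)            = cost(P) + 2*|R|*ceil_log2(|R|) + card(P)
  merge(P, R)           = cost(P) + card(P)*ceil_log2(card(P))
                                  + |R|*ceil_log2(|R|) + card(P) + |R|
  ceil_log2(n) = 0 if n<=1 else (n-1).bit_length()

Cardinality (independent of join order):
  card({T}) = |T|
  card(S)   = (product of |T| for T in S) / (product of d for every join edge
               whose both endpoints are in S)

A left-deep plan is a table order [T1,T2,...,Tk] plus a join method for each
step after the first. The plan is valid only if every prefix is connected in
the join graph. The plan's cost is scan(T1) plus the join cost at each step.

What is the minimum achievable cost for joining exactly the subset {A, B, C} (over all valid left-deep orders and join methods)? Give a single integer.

Selinger DP over subsets of {A,B,C}:
  {C}: scan cost=250, card=250
  {B}: scan cost=200, card=200
  {A}: scan cost=120, card=120
  {BC}: card=10000; try (B,hash)→3700, (C,merge)→4250, (B,merge)→4300, (C,hash)→4400, (B,nl_idx)→12250, (C,nl)→50200 …(+1); best=3700 via (B,hash)
  {AC}: card=1200; try (A,hash)→2180, (C,merge)→3330, (A,merge)→3460, (C,hash)→4240, (C,nl)→30120, (A,nl)→30250; best=2180 via (A,hash)
  {ABC}: card=48000; try (B,hash)→6580, (A,hash)→15380, (B,merge)→18380, (B,nl_idx)→59780, (A,merge)→154660, (B,nl)→242180 …(+1); best=6580 via (B,hash)

6580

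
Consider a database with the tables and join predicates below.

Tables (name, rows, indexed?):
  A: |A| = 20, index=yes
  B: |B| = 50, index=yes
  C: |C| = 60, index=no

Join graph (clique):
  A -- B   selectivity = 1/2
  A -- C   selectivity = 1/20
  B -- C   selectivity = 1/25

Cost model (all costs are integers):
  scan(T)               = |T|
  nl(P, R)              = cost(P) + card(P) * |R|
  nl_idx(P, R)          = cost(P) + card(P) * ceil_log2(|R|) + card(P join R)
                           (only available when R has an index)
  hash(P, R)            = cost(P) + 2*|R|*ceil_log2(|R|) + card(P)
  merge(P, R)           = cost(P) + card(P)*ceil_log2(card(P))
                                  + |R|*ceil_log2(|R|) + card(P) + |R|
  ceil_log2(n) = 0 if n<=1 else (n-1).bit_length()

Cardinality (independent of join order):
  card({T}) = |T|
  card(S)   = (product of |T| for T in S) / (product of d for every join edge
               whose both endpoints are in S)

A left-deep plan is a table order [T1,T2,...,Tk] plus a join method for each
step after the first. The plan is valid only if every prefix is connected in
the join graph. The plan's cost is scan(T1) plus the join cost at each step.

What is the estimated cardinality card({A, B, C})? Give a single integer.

Tables in S: A(20), B(50), C(60)
Edges inside S: A-B(d=2), A-C(d=20), B-C(d=25)
numerator = 20 * 50 * 60 = 60000
denominator = 2 * 20 * 25 = 1000
card(S) = 60000 / 1000 = 60

60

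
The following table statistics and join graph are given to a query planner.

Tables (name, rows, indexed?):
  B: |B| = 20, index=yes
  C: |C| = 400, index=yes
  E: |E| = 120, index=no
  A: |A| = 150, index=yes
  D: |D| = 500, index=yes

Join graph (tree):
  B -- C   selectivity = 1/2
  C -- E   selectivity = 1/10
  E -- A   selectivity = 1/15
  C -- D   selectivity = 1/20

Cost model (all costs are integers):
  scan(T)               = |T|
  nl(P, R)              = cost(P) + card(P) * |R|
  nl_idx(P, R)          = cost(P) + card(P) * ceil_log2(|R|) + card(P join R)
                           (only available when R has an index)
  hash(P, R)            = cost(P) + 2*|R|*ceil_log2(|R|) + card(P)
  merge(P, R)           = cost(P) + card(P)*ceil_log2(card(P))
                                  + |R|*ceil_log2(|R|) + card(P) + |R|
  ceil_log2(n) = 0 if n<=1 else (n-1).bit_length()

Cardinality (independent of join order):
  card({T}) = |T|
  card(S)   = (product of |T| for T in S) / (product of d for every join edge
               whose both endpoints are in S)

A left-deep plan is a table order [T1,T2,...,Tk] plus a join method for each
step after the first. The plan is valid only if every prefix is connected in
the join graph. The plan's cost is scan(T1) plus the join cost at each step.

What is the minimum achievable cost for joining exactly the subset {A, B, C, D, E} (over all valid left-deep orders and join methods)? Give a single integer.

Selinger DP over subsets of {A,B,C,D,E}:
  {B}: scan cost=20, card=20
  {C}: scan cost=400, card=400
  {E}: scan cost=120, card=120
  {A}: scan cost=150, card=150
  {D}: scan cost=500, card=500
  {BC}: card=4000; try (B,hash)→1000, (C,merge)→4140, (C,nl_idx)→4200, (B,merge)→4520, (B,nl_idx)→6400, (C,hash)→7240 …(+2); best=1000 via (B,hash)
  {CE}: card=4800; try (E,hash)→2480, (C,merge)→5080, (E,merge)→5360, (C,nl_idx)→6000, (C,hash)→7440, (C,nl)→48120 …(+1); best=2480 via (E,hash)
  {CD}: card=10000; try (C,hash)→8200, (D,merge)→9400, (C,merge)→9500, (D,hash)→9800, (D,nl_idx)→14000, (C,nl_idx)→15000 …(+2); best=8200 via (C,hash)
  {AE}: card=1200; try (E,hash)→1980, (A,nl_idx)→2280, (A,merge)→2430, (E,merge)→2460, (A,hash)→2640, (A,nl)→18120 …(+1); best=1980 via (E,hash)
  {BCE}: card=48000; try (E,hash)→6680, (B,hash)→7480, (E,merge)→53960, (B,merge)→69800, (B,nl_idx)→74480, (B,nl)→98480 …(+1); best=6680 via (E,hash)
  {BCD}: card=100000; try (D,hash)→14000, (B,hash)→18400, (D,merge)→58000, (D,nl_idx)→137000, (B,nl_idx)→158200, (B,merge)→158320 …(+2); best=14000 via (D,hash)
  {ACE}: card=48000; try (A,hash)→9680, (C,hash)→10380, (C,merge)→20380, (C,nl_idx)→60780, (A,merge)→71030, (A,nl_idx)→88880 …(+2); best=9680 via (A,hash)
  {CDE}: card=120000; try (D,hash)→16280, (E,hash)→19880, (D,merge)→74680, (E,merge)→159160, (D,nl_idx)→165680, (E,nl)→1208200 …(+1); best=16280 via (D,hash)
  {ABCE}: card=480000; try (A,hash)→57080, (B,hash)→57880, (B,nl_idx)→729680, (A,merge)→824030, (B,merge)→825800, (A,nl_idx)→870680 …(+2); best=57080 via (A,hash)
  {BCDE}: card=1200000; try (D,hash)→63680, (E,hash)→115680, (B,hash)→136480, (D,merge)→827680, (D,nl_idx)→1638680, (E,merge)→1814960 …(+5); best=63680 via (D,hash)
  {ACDE}: card=1200000; try (D,hash)→66680, (A,hash)→138680, (D,merge)→830680, (D,nl_idx)→1641680, (A,nl_idx)→2176280, (A,merge)→2177630 …(+2); best=66680 via (D,hash)
  {ABCDE}: card=12000000; try (D,hash)→546080, (A,hash)→1266080, (B,hash)→1266880, (D,merge)→9662080, (D,nl_idx)→16377080, (B,nl_idx)→18066680 …(+6); best=546080 via (D,hash)

546080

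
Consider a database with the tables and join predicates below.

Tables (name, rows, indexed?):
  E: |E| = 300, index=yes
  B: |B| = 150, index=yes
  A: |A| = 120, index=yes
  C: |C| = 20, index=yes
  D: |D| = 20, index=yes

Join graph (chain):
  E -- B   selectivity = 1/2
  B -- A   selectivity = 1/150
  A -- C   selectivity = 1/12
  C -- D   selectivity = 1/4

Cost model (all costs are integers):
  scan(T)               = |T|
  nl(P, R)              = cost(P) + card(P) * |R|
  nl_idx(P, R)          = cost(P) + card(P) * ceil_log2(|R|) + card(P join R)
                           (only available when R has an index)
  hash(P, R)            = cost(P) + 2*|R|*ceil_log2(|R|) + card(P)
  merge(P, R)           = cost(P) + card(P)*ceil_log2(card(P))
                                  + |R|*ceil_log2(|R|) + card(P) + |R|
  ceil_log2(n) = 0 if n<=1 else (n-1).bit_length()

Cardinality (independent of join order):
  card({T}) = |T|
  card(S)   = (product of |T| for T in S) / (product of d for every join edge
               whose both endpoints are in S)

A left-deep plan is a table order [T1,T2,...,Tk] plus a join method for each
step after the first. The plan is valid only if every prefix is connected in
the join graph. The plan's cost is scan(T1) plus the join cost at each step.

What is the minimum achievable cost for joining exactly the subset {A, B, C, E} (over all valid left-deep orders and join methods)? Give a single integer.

Selinger DP over subsets of {A,B,C,E}:
  {E}: scan cost=300, card=300
  {B}: scan cost=150, card=150
  {A}: scan cost=120, card=120
  {C}: scan cost=20, card=20
  {BE}: card=22500; try (B,hash)→3000, (E,merge)→4500, (B,merge)→4650, (E,hash)→5700, (E,nl_idx)→24000, (B,nl_idx)→25200 …(+2); best=3000 via (B,hash)
  {AB}: card=120; try (B,nl_idx)→1200, (A,nl_idx)→1320, (A,hash)→1980, (B,merge)→2430, (A,merge)→2460, (B,hash)→2640 …(+2); best=1200 via (B,nl_idx)
  {AC}: card=200; try (A,nl_idx)→360, (C,hash)→440, (C,nl_idx)→920, (A,merge)→1100, (C,merge)→1200, (A,hash)→1720 …(+2); best=360 via (A,nl_idx)
  {ABE}: card=18000; try (E,merge)→5160, (E,hash)→6720, (E,nl_idx)→20280, (A,hash)→27180, (E,nl)→37200, (A,nl_idx)→178500 …(+2); best=5160 via (E,merge)
  {ABC}: card=200; try (C,hash)→1520, (C,nl_idx)→2000, (B,nl_idx)→2160, (C,merge)→2280, (B,hash)→2960, (B,merge)→3510 …(+2); best=1520 via (C,hash)
  {ABCE}: card=30000; try (E,merge)→6320, (E,hash)→7120, (C,hash)→23360, (E,nl_idx)→33320, (E,nl)→61520, (C,nl_idx)→125160 …(+2); best=6320 via (E,merge)

6320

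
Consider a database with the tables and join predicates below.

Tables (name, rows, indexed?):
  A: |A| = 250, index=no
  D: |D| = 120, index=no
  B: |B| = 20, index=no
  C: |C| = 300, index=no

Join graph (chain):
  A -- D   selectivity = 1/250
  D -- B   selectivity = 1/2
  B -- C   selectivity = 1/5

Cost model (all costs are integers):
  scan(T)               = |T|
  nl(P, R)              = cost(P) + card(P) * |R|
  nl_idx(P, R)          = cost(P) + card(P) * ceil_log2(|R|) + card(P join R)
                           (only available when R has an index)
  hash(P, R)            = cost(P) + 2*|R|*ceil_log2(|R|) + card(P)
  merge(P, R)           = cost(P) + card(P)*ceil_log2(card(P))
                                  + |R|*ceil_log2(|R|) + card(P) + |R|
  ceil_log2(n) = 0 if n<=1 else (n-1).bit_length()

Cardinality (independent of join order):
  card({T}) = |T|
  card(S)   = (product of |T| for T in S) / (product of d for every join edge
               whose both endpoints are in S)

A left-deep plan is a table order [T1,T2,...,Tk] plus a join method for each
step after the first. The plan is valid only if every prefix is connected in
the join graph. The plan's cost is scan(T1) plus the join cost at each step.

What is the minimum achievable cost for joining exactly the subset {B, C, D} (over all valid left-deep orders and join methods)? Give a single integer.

Selinger DP over subsets of {B,C,D}:
  {D}: scan cost=120, card=120
  {B}: scan cost=20, card=20
  {C}: scan cost=300, card=300
  {BD}: card=1200; try (B,hash)→440, (D,merge)→1100, (B,merge)→1200, (D,hash)→1720, (D,nl)→2420, (B,nl)→2520; best=440 via (B,hash)
  {BC}: card=1200; try (B,hash)→800, (C,merge)→3140, (B,merge)→3420, (C,hash)→5440, (C,nl)→6020, (B,nl)→6300; best=800 via (B,hash)
  {BCD}: card=72000; try (D,hash)→3680, (C,hash)→7040, (D,merge)→16160, (C,merge)→17840, (D,nl)→144800, (C,nl)→360440; best=3680 via (D,hash)

3680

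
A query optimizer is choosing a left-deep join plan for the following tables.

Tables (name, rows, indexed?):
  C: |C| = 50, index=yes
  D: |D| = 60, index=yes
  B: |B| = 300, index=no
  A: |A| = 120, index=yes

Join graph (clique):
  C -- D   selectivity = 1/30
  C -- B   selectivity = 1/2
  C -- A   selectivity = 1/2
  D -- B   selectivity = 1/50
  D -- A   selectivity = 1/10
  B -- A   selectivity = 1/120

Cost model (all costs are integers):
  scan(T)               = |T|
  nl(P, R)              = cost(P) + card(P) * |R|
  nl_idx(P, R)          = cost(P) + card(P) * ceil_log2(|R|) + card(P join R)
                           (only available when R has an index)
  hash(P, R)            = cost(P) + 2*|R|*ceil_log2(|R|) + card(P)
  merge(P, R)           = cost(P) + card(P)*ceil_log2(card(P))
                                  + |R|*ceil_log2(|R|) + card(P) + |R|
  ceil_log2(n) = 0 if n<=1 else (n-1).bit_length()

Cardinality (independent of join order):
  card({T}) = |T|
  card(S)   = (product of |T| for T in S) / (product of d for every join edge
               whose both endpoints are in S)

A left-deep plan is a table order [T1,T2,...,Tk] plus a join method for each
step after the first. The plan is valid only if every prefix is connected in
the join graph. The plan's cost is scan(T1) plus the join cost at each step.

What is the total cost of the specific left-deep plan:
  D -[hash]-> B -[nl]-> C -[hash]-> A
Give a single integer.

25500

step 1: scan D: cost=60, card=60
step 2: join B via hash
    card(P join B) = 60*300/(50) = 360
    cost = 60 + 2*300*9 + 60 = 5520
step 3: join C via nl
    card(P join C) = 360*50/(30*2) = 300
    cost = 5520 + 360*50 = 23520
step 4: join A via hash
    card(P join A) = 300*120/(2*10*120) = 15
    cost = 23520 + 2*120*7 + 300 = 25500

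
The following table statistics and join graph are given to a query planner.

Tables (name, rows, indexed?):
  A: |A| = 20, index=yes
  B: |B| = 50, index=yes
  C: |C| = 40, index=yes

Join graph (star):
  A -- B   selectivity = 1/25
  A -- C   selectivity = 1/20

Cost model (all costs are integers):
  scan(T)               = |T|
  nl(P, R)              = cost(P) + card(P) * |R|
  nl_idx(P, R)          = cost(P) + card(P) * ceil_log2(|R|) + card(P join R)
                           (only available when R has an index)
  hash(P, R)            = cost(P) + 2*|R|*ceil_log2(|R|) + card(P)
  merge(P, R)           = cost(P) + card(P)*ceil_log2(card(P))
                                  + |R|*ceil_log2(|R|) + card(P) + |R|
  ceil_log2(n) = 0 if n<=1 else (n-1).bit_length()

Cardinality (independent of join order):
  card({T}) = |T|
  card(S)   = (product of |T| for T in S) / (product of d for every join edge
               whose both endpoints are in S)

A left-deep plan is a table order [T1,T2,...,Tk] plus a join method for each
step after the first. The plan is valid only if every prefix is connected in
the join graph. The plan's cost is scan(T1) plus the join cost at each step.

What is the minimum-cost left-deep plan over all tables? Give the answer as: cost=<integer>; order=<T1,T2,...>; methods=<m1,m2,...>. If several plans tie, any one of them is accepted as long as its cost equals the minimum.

Selinger DP (subsets sized 1..n):
  {A}: scan cost=20, card=20
  {B}: scan cost=50, card=50
  {C}: scan cost=40, card=40
  {AB}: card=40; try (B,nl_idx)→180, (A,hash)→300, (A,nl_idx)→340, (B,merge)→490, (A,merge)→520, (B,hash)→640 …(+2); best=180 via (B,nl_idx)
  {AC}: card=40; try (C,nl_idx)→180, (A,hash)→280, (A,nl_idx)→280, (C,merge)→420, (A,merge)→440, (C,hash)→520 …(+2); best=180 via (C,nl_idx)
  {ABC}: card=80; try (C,nl_idx)→500, (B,nl_idx)→500, (C,hash)→700, (C,merge)→740, (B,merge)→810, (B,hash)→820 …(+2); best=500 via (C,nl_idx)

cost=500; order=A,B,C; methods=nl_idx,nl_idx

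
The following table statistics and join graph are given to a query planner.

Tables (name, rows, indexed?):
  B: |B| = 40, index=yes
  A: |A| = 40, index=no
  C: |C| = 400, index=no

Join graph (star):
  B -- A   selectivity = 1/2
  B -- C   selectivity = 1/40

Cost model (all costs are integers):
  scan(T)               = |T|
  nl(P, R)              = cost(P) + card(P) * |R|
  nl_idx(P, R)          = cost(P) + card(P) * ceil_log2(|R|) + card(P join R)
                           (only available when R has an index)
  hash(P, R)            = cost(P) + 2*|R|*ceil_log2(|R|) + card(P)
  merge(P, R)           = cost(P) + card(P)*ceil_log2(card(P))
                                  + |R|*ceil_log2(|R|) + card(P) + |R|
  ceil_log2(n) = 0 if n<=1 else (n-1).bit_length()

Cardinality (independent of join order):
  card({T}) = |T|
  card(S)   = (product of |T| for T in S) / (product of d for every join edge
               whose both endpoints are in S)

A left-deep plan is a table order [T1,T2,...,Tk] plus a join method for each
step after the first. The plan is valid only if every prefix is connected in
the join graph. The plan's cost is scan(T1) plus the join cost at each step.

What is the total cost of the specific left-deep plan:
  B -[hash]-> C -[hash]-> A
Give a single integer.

8160

step 1: scan B: cost=40, card=40
step 2: join C via hash
    card(P join C) = 40*400/(40) = 400
    cost = 40 + 2*400*9 + 40 = 7280
step 3: join A via hash
    card(P join A) = 400*40/(2) = 8000
    cost = 7280 + 2*40*6 + 400 = 8160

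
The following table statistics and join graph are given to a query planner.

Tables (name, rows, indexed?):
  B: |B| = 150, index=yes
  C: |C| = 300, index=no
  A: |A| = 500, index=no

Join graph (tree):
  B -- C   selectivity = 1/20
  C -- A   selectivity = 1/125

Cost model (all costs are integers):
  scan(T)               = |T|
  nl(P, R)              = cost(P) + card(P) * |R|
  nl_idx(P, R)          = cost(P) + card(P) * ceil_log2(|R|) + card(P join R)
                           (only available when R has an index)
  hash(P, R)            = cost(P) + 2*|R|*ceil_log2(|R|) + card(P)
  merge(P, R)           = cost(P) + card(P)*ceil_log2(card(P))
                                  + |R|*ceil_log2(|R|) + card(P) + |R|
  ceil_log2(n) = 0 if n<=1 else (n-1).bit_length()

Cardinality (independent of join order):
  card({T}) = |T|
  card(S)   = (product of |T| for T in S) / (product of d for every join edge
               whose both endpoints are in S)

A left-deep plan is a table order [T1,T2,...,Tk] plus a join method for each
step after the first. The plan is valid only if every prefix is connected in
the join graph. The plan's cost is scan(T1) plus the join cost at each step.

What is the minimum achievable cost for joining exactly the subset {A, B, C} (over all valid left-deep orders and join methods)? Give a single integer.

10000

Selinger DP over subsets of {A,B,C}:
  {B}: scan cost=150, card=150
  {C}: scan cost=300, card=300
  {A}: scan cost=500, card=500
  {BC}: card=2250; try (B,hash)→3000, (C,merge)→4500, (B,merge)→4650, (B,nl_idx)→4950, (C,hash)→5700, (C,nl)→45150 …(+1); best=3000 via (B,hash)
  {AC}: card=1200; try (C,hash)→6400, (A,merge)→8300, (C,merge)→8500, (A,hash)→9600, (A,nl)→150300, (C,nl)→150500; best=6400 via (C,hash)
  {ABC}: card=9000; try (B,hash)→10000, (A,hash)→14250, (B,merge)→22150, (B,nl_idx)→25000, (A,merge)→37250, (B,nl)→186400 …(+1); best=10000 via (B,hash)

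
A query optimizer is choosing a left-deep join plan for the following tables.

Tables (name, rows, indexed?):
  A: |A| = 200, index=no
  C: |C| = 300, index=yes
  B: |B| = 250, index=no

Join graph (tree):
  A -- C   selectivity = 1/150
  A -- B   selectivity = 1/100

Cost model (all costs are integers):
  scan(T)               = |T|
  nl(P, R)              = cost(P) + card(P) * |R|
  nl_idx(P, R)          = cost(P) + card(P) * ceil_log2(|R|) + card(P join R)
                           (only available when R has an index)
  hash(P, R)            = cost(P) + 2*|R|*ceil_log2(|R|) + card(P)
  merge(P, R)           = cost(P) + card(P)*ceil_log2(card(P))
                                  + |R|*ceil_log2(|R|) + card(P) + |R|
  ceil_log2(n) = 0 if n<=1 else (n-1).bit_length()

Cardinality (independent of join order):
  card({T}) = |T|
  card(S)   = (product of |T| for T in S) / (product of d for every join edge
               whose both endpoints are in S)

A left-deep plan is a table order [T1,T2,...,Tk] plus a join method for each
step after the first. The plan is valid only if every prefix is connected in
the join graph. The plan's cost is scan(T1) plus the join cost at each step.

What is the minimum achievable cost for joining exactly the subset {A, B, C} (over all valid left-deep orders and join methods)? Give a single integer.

Selinger DP over subsets of {A,B,C}:
  {A}: scan cost=200, card=200
  {C}: scan cost=300, card=300
  {B}: scan cost=250, card=250
  {AC}: card=400; try (C,nl_idx)→2400, (A,hash)→3800, (C,merge)→5000, (A,merge)→5100, (C,hash)→5800, (C,nl)→60200 …(+1); best=2400 via (C,nl_idx)
  {AB}: card=500; try (A,hash)→3700, (B,merge)→4250, (A,merge)→4300, (B,hash)→4400, (B,nl)→50200, (A,nl)→50250; best=3700 via (A,hash)
  {ABC}: card=1000; try (B,hash)→6800, (B,merge)→8650, (C,nl_idx)→9200, (C,hash)→9600, (C,merge)→11700, (B,nl)→102400 …(+1); best=6800 via (B,hash)

6800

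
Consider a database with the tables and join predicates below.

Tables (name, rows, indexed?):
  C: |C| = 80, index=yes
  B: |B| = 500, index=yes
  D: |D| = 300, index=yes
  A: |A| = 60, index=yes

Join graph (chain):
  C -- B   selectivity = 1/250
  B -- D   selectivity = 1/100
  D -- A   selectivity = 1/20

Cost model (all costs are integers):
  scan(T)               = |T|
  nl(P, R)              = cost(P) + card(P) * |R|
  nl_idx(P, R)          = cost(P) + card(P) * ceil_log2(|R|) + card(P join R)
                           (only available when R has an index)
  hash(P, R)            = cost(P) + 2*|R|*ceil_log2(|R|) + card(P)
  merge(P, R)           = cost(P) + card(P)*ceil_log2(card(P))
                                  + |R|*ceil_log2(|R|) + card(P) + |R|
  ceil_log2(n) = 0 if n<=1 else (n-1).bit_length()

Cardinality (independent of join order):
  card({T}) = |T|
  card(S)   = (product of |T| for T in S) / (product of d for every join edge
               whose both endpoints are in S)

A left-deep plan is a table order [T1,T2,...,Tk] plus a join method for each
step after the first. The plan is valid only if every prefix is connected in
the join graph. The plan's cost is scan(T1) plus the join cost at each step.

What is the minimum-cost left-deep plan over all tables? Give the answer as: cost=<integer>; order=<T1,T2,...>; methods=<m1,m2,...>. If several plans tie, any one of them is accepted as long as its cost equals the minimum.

cost=4080; order=C,B,D,A; methods=nl_idx,nl_idx,hash

Selinger DP (subsets sized 1..n):
  {C}: scan cost=80, card=80
  {B}: scan cost=500, card=500
  {D}: scan cost=300, card=300
  {A}: scan cost=60, card=60
  {BC}: card=160; try (B,nl_idx)→960, (C,hash)→2120, (C,nl_idx)→4160, (B,merge)→5720, (C,merge)→6140, (B,hash)→9160 …(+2); best=960 via (B,nl_idx)
  {BD}: card=1500; try (B,nl_idx)→4500, (D,hash)→6400, (D,nl_idx)→6500, (B,merge)→8300, (D,merge)→8500, (B,hash)→9600 …(+2); best=4500 via (B,nl_idx)
  {AD}: card=900; try (A,hash)→1320, (D,nl_idx)→1500, (A,nl_idx)→3000, (D,merge)→3480, (A,merge)→3720, (D,hash)→5520 …(+2); best=1320 via (A,hash)
  {BCD}: card=480; try (D,nl_idx)→2880, (D,merge)→5400, (D,hash)→6520, (C,hash)→7120, (C,nl_idx)→15480, (C,merge)→23140 …(+2); best=2880 via (D,nl_idx)
  {ABD}: card=4500; try (A,hash)→6720, (B,hash)→11220, (B,nl_idx)→13920, (B,merge)→16220, (A,nl_idx)→18000, (A,merge)→22920 …(+2); best=6720 via (A,hash)
  {ABCD}: card=1440; try (A,hash)→4080, (A,nl_idx)→7200, (A,merge)→8100, (C,hash)→12340, (A,nl)→31680, (C,nl_idx)→39660 …(+2); best=4080 via (A,hash)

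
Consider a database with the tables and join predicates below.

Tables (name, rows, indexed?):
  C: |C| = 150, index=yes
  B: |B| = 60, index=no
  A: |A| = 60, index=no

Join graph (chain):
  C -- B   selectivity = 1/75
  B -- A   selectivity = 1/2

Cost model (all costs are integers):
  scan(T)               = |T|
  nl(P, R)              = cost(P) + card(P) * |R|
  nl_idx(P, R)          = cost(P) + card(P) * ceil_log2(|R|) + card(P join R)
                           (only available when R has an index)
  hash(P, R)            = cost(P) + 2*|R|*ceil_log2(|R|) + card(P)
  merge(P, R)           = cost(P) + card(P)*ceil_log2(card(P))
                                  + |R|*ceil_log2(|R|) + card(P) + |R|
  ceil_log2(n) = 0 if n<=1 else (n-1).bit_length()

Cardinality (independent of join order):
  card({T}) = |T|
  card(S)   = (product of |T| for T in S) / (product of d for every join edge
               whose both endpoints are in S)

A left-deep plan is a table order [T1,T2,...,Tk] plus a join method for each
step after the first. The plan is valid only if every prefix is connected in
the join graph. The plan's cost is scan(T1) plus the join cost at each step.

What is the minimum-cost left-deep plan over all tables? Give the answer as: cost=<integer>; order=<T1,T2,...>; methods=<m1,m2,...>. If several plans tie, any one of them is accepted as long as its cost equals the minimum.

Selinger DP (subsets sized 1..n):
  {C}: scan cost=150, card=150
  {B}: scan cost=60, card=60
  {A}: scan cost=60, card=60
  {BC}: card=120; try (C,nl_idx)→660, (B,hash)→1020, (C,merge)→1830, (B,merge)→1920, (C,hash)→2520, (C,nl)→9060 …(+1); best=660 via (C,nl_idx)
  {AB}: card=1800; try (B,hash)→840, (A,hash)→840, (B,merge)→900, (A,merge)→900, (B,nl)→3660, (A,nl)→3660; best=840 via (B,hash)
  {ABC}: card=3600; try (A,hash)→1500, (A,merge)→2040, (C,hash)→5040, (A,nl)→7860, (C,nl_idx)→18840, (C,merge)→23790 …(+1); best=1500 via (A,hash)

cost=1500; order=B,C,A; methods=nl_idx,hash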